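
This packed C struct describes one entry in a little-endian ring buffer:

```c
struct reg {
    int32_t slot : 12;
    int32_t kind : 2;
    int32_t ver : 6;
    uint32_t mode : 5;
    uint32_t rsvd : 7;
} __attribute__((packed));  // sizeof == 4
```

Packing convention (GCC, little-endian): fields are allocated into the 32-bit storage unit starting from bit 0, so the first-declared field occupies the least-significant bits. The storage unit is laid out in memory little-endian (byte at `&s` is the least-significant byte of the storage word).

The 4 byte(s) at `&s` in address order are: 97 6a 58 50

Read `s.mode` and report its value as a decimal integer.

[0]=0x97 [1]=0x6a [2]=0x58 [3]=0x50 (little-endian) → word 0x50586a97
slot [0+:12] = (word>>0) & 0xfff = 2711
kind [12+:2] = (word>>12) & 0x3 = 2
ver [14+:6] = (word>>14) & 0x3f = 33
mode [20+:5] = (word>>20) & 0x1f = 5  ←
rsvd [25+:7] = (word>>25) & 0x7f = 40

5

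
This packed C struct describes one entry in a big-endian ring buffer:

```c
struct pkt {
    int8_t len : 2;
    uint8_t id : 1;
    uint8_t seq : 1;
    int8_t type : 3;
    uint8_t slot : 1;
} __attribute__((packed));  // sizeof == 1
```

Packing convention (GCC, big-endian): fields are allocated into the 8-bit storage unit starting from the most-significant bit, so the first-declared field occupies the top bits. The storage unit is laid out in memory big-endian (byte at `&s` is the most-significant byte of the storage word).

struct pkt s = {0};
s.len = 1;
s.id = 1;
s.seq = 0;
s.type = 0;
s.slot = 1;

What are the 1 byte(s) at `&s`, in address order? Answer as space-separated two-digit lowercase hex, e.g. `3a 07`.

61

[6+:2] len=1 & 0x3 = 0x1; word=0x40
[5+:1] id=1 & 0x1 = 0x1; word=0x60
[4+:1] seq=0 & 0x1 = 0x0; word=0x60
[1+:3] type=0 & 0x7 = 0x0; word=0x60
[0+:1] slot=1 & 0x1 = 0x1; word=0x61
word = 0x61 → big-endian bytes:
  [0]=0x61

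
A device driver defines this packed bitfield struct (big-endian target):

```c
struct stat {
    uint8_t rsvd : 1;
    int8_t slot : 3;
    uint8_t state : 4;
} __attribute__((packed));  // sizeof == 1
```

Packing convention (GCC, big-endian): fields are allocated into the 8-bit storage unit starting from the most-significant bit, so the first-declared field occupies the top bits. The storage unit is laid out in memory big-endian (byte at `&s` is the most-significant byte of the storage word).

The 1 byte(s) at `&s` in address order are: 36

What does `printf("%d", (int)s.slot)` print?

3

[0]=0x36 (big-endian) → word 0x36
rsvd:1 @ bit 7 → (0x36>>7)&0x1 = 0x0
slot:3 @ bit 4 → (0x36>>4)&0x7 = 0x3  ←
state:4 @ bit 0 → (0x36>>0)&0xf = 0x6
slot signed 3b, MSB=0: value = 3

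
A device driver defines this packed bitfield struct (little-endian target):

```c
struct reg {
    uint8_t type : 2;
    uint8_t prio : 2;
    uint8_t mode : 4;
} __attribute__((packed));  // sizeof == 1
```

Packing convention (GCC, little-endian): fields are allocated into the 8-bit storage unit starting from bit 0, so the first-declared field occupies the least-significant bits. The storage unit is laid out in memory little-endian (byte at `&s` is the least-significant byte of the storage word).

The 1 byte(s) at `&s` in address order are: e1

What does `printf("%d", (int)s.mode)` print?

[0]=0xe1 (little-endian) → word 0xe1
type:2 @ bit 0 → (0xe1>>0)&0x3 = 0x1
prio:2 @ bit 2 → (0xe1>>2)&0x3 = 0x0
mode:4 @ bit 4 → (0xe1>>4)&0xf = 0xe  ←

14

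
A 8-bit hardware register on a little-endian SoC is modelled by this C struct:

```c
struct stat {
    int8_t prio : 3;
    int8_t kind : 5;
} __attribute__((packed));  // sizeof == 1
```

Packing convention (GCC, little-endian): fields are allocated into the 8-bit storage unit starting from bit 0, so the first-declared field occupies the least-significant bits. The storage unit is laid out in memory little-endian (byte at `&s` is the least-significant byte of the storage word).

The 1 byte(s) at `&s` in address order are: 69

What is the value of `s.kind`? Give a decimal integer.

[0]=0x69 (little-endian) → word 0x69
prio [0+:3] = (word>>0) & 0x7 = 1
kind [3+:5] = (word>>3) & 0x1f = 13  ←
kind signed 5b, MSB=0: value = 13

13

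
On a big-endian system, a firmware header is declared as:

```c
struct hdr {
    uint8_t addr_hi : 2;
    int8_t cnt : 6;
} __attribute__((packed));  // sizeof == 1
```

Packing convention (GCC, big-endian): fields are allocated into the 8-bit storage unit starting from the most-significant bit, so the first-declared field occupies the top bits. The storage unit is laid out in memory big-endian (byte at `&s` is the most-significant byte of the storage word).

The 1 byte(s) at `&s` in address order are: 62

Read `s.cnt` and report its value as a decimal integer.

-30

[0]=0x62 (big-endian) → word 0x62
addr_hi [6+:2] = (word>>6) & 0x3 = 1
cnt [0+:6] = (word>>0) & 0x3f = 34  ←
cnt signed 6b, MSB=1: 34 - 64 = -30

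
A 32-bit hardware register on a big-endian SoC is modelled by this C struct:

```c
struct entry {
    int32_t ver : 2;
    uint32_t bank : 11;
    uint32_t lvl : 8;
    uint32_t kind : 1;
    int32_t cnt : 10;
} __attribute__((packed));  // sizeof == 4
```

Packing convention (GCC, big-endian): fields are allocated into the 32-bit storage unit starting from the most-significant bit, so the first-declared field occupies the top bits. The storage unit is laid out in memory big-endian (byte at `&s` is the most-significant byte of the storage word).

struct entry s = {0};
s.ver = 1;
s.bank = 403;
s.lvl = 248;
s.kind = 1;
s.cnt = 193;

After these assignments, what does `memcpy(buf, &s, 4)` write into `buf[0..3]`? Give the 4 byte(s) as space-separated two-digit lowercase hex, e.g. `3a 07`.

[30+:2] ver=1 & 0x3 = 0x1; word=0x40000000
[19+:11] bank=403 & 0x7ff = 0x193; word=0x4c980000
[11+:8] lvl=248 & 0xff = 0xf8; word=0x4c9fc000
[10+:1] kind=1 & 0x1 = 0x1; word=0x4c9fc400
[0+:10] cnt=193 & 0x3ff = 0xc1; word=0x4c9fc4c1
word = 0x4c9fc4c1 → big-endian bytes:
  [0]=0x4c  [1]=0x9f  [2]=0xc4  [3]=0xc1

4c 9f c4 c1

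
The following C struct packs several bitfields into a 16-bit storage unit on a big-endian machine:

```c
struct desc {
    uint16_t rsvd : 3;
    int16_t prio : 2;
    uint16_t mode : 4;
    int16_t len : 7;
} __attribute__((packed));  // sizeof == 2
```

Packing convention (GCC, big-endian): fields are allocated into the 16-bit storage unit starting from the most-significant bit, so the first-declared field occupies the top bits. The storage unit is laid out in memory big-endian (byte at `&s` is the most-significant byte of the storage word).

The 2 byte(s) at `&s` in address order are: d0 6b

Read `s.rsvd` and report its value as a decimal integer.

[0]=0xd0 [1]=0x6b (big-endian) → word 0xd06b
rsvd:3 @ bit 13 → (0xd06b>>13)&0x7 = 0x6  ←
prio:2 @ bit 11 → (0xd06b>>11)&0x3 = 0x2
mode:4 @ bit 7 → (0xd06b>>7)&0xf = 0x0
len:7 @ bit 0 → (0xd06b>>0)&0x7f = 0x6b

6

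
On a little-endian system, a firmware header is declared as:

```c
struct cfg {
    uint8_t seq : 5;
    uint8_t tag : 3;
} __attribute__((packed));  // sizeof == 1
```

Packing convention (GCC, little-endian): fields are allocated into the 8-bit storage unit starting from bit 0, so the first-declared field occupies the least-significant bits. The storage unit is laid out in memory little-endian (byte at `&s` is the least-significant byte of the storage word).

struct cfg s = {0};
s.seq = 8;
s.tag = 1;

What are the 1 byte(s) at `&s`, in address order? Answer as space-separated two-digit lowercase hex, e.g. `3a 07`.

[0+:5] seq=8 & 0x1f = 0x8; word=0x08
[5+:3] tag=1 & 0x7 = 0x1; word=0x28
word = 0x28 → little-endian bytes:
  [0]=0x28

28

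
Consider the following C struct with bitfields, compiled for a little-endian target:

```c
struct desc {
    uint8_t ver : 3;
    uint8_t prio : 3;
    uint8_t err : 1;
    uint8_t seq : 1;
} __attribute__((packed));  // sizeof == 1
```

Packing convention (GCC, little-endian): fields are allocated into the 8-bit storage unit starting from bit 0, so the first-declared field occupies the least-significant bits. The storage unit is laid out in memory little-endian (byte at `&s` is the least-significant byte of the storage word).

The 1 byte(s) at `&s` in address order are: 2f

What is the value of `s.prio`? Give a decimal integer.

[0]=0x2f (little-endian) → word 0x2f
ver:3 @ bit 0 → (0x2f>>0)&0x7 = 0x7
prio:3 @ bit 3 → (0x2f>>3)&0x7 = 0x5  ←
err:1 @ bit 6 → (0x2f>>6)&0x1 = 0x0
seq:1 @ bit 7 → (0x2f>>7)&0x1 = 0x0

5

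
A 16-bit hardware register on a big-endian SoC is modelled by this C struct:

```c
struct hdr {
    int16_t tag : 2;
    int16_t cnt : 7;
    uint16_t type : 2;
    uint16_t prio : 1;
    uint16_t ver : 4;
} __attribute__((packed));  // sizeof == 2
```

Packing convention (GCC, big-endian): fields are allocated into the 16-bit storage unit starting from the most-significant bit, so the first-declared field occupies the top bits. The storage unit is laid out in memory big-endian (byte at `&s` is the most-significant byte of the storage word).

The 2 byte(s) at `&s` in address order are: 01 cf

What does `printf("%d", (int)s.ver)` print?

15

[0]=0x01 [1]=0xcf (big-endian) → word 0x01cf
tag [14+:2] = (word>>14) & 0x3 = 0
cnt [7+:7] = (word>>7) & 0x7f = 3
type [5+:2] = (word>>5) & 0x3 = 2
prio [4+:1] = (word>>4) & 0x1 = 0
ver [0+:4] = (word>>0) & 0xf = 15  ←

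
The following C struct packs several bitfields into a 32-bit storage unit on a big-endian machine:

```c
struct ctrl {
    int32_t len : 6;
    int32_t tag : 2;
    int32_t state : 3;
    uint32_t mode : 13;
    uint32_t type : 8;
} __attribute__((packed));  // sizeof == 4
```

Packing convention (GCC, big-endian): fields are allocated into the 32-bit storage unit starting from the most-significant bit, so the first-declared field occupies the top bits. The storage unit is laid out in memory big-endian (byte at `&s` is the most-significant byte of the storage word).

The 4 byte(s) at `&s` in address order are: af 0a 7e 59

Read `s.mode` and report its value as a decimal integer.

2686

[0]=0xaf [1]=0x0a [2]=0x7e [3]=0x59 (big-endian) → word 0xaf0a7e59
len [26+:6] = (word>>26) & 0x3f = 43
tag [24+:2] = (word>>24) & 0x3 = 3
state [21+:3] = (word>>21) & 0x7 = 0
mode [8+:13] = (word>>8) & 0x1fff = 2686  ←
type [0+:8] = (word>>0) & 0xff = 89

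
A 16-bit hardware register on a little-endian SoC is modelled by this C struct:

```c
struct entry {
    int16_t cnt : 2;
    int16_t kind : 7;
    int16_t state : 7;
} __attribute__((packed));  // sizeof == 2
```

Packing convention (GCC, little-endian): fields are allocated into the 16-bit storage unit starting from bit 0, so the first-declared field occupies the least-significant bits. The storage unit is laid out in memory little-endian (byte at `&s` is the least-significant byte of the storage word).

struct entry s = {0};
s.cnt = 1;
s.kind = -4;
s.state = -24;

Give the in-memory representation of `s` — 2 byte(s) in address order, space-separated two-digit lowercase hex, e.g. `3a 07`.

cnt (2b) val=1 bits=0x1 at bit 0: 0x0001
kind (7b) val=-4 bits=0x7c at bit 2: 0x01f1
state (7b) val=-24 bits=0x68 at bit 9: 0xd1f1
word = 0xd1f1 → little-endian bytes:
  [0]=0xf1  [1]=0xd1

f1 d1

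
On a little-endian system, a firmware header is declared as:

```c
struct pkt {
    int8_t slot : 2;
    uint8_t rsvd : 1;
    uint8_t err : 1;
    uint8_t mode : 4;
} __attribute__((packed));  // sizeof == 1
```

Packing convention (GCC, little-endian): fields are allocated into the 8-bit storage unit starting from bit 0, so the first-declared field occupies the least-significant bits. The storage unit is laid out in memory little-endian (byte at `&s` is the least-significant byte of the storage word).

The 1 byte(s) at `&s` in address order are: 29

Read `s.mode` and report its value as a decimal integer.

2

[0]=0x29 (little-endian) → word 0x29
slot [0+:2] = (word>>0) & 0x3 = 1
rsvd [2+:1] = (word>>2) & 0x1 = 0
err [3+:1] = (word>>3) & 0x1 = 1
mode [4+:4] = (word>>4) & 0xf = 2  ←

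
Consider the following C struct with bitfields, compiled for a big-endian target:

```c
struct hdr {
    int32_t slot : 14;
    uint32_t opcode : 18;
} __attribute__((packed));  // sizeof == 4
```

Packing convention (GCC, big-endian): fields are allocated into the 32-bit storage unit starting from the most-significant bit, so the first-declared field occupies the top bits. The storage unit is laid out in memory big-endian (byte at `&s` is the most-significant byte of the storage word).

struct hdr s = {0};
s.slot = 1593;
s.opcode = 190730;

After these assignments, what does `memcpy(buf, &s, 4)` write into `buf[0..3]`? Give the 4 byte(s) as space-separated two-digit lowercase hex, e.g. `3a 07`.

18 e6 e9 0a

[18+:14] slot=1593 & 0x3fff = 0x639; word=0x18e40000
[0+:18] opcode=190730 & 0x3ffff = 0x2e90a; word=0x18e6e90a
word = 0x18e6e90a → big-endian bytes:
  [0]=0x18  [1]=0xe6  [2]=0xe9  [3]=0x0a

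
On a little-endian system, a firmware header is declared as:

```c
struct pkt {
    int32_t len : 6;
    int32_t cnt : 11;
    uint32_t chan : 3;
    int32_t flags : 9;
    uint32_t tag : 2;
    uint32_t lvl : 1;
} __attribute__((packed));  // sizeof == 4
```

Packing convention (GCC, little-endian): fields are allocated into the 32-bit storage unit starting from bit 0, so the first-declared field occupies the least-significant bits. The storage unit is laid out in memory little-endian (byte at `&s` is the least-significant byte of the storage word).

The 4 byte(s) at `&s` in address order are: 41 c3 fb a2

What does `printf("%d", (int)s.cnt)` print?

-243

[0]=0x41 [1]=0xc3 [2]=0xfb [3]=0xa2 (little-endian) → word 0xa2fbc341
len [0+:6] = (word>>0) & 0x3f = 1
cnt [6+:11] = (word>>6) & 0x7ff = 1805  ←
chan [17+:3] = (word>>17) & 0x7 = 5
flags [20+:9] = (word>>20) & 0x1ff = 47
tag [29+:2] = (word>>29) & 0x3 = 1
lvl [31+:1] = (word>>31) & 0x1 = 1
cnt signed 11b, MSB=1: 1805 - 2048 = -243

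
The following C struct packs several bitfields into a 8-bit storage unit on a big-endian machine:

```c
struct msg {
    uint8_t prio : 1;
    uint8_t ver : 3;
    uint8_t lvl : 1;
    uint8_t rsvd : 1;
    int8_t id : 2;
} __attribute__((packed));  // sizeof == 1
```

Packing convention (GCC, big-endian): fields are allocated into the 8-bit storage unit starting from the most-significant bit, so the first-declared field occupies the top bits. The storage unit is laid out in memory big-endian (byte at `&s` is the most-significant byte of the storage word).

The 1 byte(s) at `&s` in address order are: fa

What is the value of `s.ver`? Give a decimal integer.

[0]=0xfa (big-endian) → word 0xfa
prio:1 @ bit 7 → (0xfa>>7)&0x1 = 0x1
ver:3 @ bit 4 → (0xfa>>4)&0x7 = 0x7  ←
lvl:1 @ bit 3 → (0xfa>>3)&0x1 = 0x1
rsvd:1 @ bit 2 → (0xfa>>2)&0x1 = 0x0
id:2 @ bit 0 → (0xfa>>0)&0x3 = 0x2

7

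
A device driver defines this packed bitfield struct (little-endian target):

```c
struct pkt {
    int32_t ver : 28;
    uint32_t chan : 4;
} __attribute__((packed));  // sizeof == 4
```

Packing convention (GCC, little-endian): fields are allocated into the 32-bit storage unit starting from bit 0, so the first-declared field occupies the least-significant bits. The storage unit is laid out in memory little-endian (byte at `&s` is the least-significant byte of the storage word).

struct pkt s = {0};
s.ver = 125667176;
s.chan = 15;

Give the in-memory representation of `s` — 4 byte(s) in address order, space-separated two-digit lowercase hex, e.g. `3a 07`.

68 87 7d f7

ver:28 = 125667176 → 0x77d8768 << 0 → word 0x077d8768
chan:4 = 15 → 0xf << 28 → word 0xf77d8768
word = 0xf77d8768 → little-endian bytes:
  [0]=0x68  [1]=0x87  [2]=0x7d  [3]=0xf7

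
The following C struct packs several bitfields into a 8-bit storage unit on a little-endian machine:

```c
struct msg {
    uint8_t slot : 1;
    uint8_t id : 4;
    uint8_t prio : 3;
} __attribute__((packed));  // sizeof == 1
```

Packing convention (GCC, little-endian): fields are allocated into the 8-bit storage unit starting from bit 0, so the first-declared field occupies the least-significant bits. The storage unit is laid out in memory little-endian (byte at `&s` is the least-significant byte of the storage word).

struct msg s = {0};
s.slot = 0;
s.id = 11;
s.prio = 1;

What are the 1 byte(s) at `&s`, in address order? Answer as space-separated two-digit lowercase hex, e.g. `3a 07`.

slot (1b) val=0 bits=0x0 at bit 0: 0x00
id (4b) val=11 bits=0xb at bit 1: 0x16
prio (3b) val=1 bits=0x1 at bit 5: 0x36
word = 0x36 → little-endian bytes:
  [0]=0x36

36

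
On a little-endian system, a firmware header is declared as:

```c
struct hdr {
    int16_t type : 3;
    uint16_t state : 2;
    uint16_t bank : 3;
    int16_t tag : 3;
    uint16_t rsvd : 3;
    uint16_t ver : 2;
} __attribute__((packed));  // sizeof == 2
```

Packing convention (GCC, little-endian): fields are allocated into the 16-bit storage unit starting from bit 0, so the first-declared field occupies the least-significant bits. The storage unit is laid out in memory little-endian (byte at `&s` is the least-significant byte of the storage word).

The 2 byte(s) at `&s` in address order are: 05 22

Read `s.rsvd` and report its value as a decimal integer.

[0]=0x05 [1]=0x22 (little-endian) → word 0x2205
type:3 @ bit 0 → (0x2205>>0)&0x7 = 0x5
state:2 @ bit 3 → (0x2205>>3)&0x3 = 0x0
bank:3 @ bit 5 → (0x2205>>5)&0x7 = 0x0
tag:3 @ bit 8 → (0x2205>>8)&0x7 = 0x2
rsvd:3 @ bit 11 → (0x2205>>11)&0x7 = 0x4  ←
ver:2 @ bit 14 → (0x2205>>14)&0x3 = 0x0

4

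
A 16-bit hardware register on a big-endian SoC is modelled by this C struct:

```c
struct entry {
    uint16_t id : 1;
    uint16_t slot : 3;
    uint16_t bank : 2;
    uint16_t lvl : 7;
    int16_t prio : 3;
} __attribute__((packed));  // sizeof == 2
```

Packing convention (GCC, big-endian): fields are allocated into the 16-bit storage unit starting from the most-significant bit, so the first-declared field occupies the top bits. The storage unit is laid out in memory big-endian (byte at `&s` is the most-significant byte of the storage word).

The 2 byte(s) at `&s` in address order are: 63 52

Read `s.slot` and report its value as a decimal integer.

6

[0]=0x63 [1]=0x52 (big-endian) → word 0x6352
id:1 @ bit 15 → (0x6352>>15)&0x1 = 0x0
slot:3 @ bit 12 → (0x6352>>12)&0x7 = 0x6  ←
bank:2 @ bit 10 → (0x6352>>10)&0x3 = 0x0
lvl:7 @ bit 3 → (0x6352>>3)&0x7f = 0x6a
prio:3 @ bit 0 → (0x6352>>0)&0x7 = 0x2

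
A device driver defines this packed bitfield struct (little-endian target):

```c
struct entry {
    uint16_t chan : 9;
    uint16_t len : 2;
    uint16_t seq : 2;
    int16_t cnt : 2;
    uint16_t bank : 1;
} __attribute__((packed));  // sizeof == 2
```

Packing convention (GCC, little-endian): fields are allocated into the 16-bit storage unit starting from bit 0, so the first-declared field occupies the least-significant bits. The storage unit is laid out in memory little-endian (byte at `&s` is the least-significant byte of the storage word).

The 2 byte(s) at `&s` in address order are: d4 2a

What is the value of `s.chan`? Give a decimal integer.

[0]=0xd4 [1]=0x2a (little-endian) → word 0x2ad4
chan [0+:9] = (word>>0) & 0x1ff = 212  ←
len [9+:2] = (word>>9) & 0x3 = 1
seq [11+:2] = (word>>11) & 0x3 = 1
cnt [13+:2] = (word>>13) & 0x3 = 1
bank [15+:1] = (word>>15) & 0x1 = 0

212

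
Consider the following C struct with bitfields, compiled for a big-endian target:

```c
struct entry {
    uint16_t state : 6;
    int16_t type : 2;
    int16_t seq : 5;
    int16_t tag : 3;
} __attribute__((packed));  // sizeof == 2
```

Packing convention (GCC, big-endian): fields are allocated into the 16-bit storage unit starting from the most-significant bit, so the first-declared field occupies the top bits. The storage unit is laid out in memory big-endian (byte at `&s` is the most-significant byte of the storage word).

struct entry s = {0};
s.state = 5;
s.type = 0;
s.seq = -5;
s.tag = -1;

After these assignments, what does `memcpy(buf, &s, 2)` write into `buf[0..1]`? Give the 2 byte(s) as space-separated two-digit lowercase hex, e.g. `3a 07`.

state:6 = 5 → 0x5 << 10 → word 0x1400
type:2 = 0 → 0x0 << 8 → word 0x1400
seq:5 = -5 → 0x1b << 3 → word 0x14d8
tag:3 = -1 → 0x7 << 0 → word 0x14df
word = 0x14df → big-endian bytes:
  [0]=0x14  [1]=0xdf

14 df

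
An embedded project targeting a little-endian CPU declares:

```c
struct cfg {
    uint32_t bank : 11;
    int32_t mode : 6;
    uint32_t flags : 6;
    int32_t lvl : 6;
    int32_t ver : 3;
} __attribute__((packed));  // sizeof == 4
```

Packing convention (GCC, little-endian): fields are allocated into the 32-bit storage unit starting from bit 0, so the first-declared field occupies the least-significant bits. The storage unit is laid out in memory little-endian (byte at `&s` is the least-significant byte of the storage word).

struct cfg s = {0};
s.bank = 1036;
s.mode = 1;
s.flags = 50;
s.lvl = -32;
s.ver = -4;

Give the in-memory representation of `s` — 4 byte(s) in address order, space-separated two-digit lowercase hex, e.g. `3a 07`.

bank:11 = 1036 → 0x40c << 0 → word 0x0000040c
mode:6 = 1 → 0x1 << 11 → word 0x00000c0c
flags:6 = 50 → 0x32 << 17 → word 0x00640c0c
lvl:6 = -32 → 0x20 << 23 → word 0x10640c0c
ver:3 = -4 → 0x4 << 29 → word 0x90640c0c
word = 0x90640c0c → little-endian bytes:
  [0]=0x0c  [1]=0x0c  [2]=0x64  [3]=0x90

0c 0c 64 90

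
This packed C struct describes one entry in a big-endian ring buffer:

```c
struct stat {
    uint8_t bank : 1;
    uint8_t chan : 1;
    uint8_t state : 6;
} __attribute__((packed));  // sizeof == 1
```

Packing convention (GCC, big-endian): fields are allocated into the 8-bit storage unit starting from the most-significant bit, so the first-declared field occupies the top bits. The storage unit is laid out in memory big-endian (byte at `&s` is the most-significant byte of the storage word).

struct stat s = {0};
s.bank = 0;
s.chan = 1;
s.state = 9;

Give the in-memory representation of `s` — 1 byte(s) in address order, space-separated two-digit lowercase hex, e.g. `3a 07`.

49

bank:1 = 0 → 0x0 << 7 → word 0x00
chan:1 = 1 → 0x1 << 6 → word 0x40
state:6 = 9 → 0x9 << 0 → word 0x49
word = 0x49 → big-endian bytes:
  [0]=0x49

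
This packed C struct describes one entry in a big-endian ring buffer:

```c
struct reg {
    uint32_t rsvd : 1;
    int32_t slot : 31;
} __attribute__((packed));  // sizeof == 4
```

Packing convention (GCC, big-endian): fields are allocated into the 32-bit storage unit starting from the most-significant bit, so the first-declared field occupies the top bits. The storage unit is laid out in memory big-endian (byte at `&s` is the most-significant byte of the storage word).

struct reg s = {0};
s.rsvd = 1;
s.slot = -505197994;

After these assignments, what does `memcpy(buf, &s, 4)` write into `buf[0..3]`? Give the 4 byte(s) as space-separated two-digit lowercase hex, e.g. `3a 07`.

e1 e3 4a 56

rsvd:1 = 1 → 0x1 << 31 → word 0x80000000
slot:31 = -505197994 → 0x61e34a56 << 0 → word 0xe1e34a56
word = 0xe1e34a56 → big-endian bytes:
  [0]=0xe1  [1]=0xe3  [2]=0x4a  [3]=0x56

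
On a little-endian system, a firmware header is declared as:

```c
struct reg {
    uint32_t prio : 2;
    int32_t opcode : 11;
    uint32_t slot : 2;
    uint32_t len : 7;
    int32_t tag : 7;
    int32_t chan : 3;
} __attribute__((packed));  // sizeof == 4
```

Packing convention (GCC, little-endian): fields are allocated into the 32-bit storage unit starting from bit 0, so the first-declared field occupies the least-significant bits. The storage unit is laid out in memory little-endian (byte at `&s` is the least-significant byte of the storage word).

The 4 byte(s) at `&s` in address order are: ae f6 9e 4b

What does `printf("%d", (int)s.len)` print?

61

[0]=0xae [1]=0xf6 [2]=0x9e [3]=0x4b (little-endian) → word 0x4b9ef6ae
prio:2 @ bit 0 → (0x4b9ef6ae>>0)&0x3 = 0x2
opcode:11 @ bit 2 → (0x4b9ef6ae>>2)&0x7ff = 0x5ab
slot:2 @ bit 13 → (0x4b9ef6ae>>13)&0x3 = 0x3
len:7 @ bit 15 → (0x4b9ef6ae>>15)&0x7f = 0x3d  ←
tag:7 @ bit 22 → (0x4b9ef6ae>>22)&0x7f = 0x2e
chan:3 @ bit 29 → (0x4b9ef6ae>>29)&0x7 = 0x2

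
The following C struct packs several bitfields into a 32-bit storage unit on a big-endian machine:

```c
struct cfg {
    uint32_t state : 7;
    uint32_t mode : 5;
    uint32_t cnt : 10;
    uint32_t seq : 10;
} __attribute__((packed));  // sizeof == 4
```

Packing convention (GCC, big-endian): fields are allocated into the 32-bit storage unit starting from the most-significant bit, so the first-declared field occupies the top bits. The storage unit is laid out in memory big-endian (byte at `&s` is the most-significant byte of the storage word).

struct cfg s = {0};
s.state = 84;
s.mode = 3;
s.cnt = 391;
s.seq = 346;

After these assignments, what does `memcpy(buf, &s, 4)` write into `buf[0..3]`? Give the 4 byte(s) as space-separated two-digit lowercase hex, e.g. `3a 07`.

a8 36 1d 5a

state (7b) val=84 bits=0x54 at bit 25: 0xa8000000
mode (5b) val=3 bits=0x3 at bit 20: 0xa8300000
cnt (10b) val=391 bits=0x187 at bit 10: 0xa8361c00
seq (10b) val=346 bits=0x15a at bit 0: 0xa8361d5a
word = 0xa8361d5a → big-endian bytes:
  [0]=0xa8  [1]=0x36  [2]=0x1d  [3]=0x5a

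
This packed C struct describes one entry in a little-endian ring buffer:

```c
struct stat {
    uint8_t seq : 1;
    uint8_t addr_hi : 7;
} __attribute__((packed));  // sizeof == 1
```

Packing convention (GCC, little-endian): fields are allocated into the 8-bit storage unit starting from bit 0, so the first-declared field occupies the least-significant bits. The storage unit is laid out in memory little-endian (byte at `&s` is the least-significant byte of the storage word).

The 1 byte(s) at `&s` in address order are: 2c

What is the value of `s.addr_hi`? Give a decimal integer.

[0]=0x2c (little-endian) → word 0x2c
seq [0+:1] = (word>>0) & 0x1 = 0
addr_hi [1+:7] = (word>>1) & 0x7f = 22  ←

22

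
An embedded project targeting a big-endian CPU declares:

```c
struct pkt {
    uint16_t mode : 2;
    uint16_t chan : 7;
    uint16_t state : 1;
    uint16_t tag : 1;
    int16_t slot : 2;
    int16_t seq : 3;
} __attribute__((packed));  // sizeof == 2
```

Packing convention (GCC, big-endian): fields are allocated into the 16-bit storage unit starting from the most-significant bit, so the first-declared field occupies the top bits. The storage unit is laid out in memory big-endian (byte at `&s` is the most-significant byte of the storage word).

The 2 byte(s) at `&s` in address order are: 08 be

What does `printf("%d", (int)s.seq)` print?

-2

[0]=0x08 [1]=0xbe (big-endian) → word 0x08be
mode [14+:2] = (word>>14) & 0x3 = 0
chan [7+:7] = (word>>7) & 0x7f = 17
state [6+:1] = (word>>6) & 0x1 = 0
tag [5+:1] = (word>>5) & 0x1 = 1
slot [3+:2] = (word>>3) & 0x3 = 3
seq [0+:3] = (word>>0) & 0x7 = 6  ←
seq signed 3b, MSB=1: 6 - 8 = -2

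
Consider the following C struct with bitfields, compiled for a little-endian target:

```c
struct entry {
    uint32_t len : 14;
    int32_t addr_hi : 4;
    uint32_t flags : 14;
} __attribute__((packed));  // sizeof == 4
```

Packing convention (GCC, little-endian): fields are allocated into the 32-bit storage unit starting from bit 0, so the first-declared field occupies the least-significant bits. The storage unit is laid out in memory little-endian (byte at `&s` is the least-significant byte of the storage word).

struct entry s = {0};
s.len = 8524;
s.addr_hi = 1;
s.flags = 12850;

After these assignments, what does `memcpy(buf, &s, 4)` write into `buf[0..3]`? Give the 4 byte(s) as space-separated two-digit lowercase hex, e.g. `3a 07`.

4c 61 c8 c8

len:14 = 8524 → 0x214c << 0 → word 0x0000214c
addr_hi:4 = 1 → 0x1 << 14 → word 0x0000614c
flags:14 = 12850 → 0x3232 << 18 → word 0xc8c8614c
word = 0xc8c8614c → little-endian bytes:
  [0]=0x4c  [1]=0x61  [2]=0xc8  [3]=0xc8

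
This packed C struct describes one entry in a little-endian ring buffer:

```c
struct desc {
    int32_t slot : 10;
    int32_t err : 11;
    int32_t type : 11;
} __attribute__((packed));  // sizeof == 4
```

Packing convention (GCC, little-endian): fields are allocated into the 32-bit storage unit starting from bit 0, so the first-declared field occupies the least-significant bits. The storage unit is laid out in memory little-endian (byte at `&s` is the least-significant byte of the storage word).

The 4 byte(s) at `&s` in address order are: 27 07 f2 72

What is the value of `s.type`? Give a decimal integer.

919

[0]=0x27 [1]=0x07 [2]=0xf2 [3]=0x72 (little-endian) → word 0x72f20727
slot [0+:10] = (word>>0) & 0x3ff = 807
err [10+:11] = (word>>10) & 0x7ff = 1153
type [21+:11] = (word>>21) & 0x7ff = 919  ←
type signed 11b, MSB=0: value = 919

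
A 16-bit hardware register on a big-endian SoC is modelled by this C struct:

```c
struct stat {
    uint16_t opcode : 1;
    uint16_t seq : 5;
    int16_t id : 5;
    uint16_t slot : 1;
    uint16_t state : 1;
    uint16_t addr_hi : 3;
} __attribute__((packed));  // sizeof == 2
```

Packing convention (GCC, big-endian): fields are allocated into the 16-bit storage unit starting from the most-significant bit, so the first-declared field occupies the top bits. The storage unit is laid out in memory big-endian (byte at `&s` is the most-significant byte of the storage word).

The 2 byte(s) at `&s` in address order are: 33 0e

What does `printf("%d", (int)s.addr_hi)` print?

[0]=0x33 [1]=0x0e (big-endian) → word 0x330e
opcode:1 @ bit 15 → (0x330e>>15)&0x1 = 0x0
seq:5 @ bit 10 → (0x330e>>10)&0x1f = 0xc
id:5 @ bit 5 → (0x330e>>5)&0x1f = 0x18
slot:1 @ bit 4 → (0x330e>>4)&0x1 = 0x0
state:1 @ bit 3 → (0x330e>>3)&0x1 = 0x1
addr_hi:3 @ bit 0 → (0x330e>>0)&0x7 = 0x6  ←

6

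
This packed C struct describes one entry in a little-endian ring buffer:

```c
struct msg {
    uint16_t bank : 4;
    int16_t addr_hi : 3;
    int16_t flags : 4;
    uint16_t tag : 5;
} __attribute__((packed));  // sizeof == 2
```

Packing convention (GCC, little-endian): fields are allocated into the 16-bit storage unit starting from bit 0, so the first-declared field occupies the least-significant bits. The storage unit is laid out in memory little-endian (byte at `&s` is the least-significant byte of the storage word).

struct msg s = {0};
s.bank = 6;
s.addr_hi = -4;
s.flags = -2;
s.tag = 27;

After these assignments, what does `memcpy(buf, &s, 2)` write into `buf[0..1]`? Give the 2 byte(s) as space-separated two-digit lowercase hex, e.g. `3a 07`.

[0+:4] bank=6 & 0xf = 0x6; word=0x0006
[4+:3] addr_hi=-4 & 0x7 = 0x4; word=0x0046
[7+:4] flags=-2 & 0xf = 0xe; word=0x0746
[11+:5] tag=27 & 0x1f = 0x1b; word=0xdf46
word = 0xdf46 → little-endian bytes:
  [0]=0x46  [1]=0xdf

46 df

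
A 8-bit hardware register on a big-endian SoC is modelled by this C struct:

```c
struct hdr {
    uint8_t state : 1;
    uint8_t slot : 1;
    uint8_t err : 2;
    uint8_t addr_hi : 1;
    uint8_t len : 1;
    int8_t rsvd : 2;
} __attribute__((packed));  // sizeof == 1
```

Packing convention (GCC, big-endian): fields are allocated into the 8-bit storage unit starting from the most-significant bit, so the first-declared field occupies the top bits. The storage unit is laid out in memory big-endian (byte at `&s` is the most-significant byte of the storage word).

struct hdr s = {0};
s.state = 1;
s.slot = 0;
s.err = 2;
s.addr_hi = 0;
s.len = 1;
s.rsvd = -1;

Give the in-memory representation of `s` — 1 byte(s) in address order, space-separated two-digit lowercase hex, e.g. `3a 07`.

a7

state (1b) val=1 bits=0x1 at bit 7: 0x80
slot (1b) val=0 bits=0x0 at bit 6: 0x80
err (2b) val=2 bits=0x2 at bit 4: 0xa0
addr_hi (1b) val=0 bits=0x0 at bit 3: 0xa0
len (1b) val=1 bits=0x1 at bit 2: 0xa4
rsvd (2b) val=-1 bits=0x3 at bit 0: 0xa7
word = 0xa7 → big-endian bytes:
  [0]=0xa7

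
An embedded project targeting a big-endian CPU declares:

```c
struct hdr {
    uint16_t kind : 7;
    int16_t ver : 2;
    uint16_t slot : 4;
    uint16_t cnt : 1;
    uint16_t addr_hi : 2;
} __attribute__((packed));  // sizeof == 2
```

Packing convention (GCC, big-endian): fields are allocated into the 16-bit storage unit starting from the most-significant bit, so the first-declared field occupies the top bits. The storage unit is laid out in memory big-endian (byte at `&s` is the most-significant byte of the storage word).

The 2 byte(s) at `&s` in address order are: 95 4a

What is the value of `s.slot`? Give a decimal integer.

9

[0]=0x95 [1]=0x4a (big-endian) → word 0x954a
kind:7 @ bit 9 → (0x954a>>9)&0x7f = 0x4a
ver:2 @ bit 7 → (0x954a>>7)&0x3 = 0x2
slot:4 @ bit 3 → (0x954a>>3)&0xf = 0x9  ←
cnt:1 @ bit 2 → (0x954a>>2)&0x1 = 0x0
addr_hi:2 @ bit 0 → (0x954a>>0)&0x3 = 0x2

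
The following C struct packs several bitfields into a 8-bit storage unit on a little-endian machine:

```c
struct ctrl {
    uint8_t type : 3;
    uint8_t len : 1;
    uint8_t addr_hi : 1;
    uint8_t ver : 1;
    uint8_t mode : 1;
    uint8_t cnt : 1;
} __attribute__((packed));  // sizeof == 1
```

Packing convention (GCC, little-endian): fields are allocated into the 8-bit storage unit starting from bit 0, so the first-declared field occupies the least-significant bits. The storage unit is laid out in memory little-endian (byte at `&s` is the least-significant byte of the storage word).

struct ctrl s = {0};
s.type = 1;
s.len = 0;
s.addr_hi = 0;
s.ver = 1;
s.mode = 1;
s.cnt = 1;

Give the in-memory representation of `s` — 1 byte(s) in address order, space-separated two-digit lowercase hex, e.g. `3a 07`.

e1

[0+:3] type=1 & 0x7 = 0x1; word=0x01
[3+:1] len=0 & 0x1 = 0x0; word=0x01
[4+:1] addr_hi=0 & 0x1 = 0x0; word=0x01
[5+:1] ver=1 & 0x1 = 0x1; word=0x21
[6+:1] mode=1 & 0x1 = 0x1; word=0x61
[7+:1] cnt=1 & 0x1 = 0x1; word=0xe1
word = 0xe1 → little-endian bytes:
  [0]=0xe1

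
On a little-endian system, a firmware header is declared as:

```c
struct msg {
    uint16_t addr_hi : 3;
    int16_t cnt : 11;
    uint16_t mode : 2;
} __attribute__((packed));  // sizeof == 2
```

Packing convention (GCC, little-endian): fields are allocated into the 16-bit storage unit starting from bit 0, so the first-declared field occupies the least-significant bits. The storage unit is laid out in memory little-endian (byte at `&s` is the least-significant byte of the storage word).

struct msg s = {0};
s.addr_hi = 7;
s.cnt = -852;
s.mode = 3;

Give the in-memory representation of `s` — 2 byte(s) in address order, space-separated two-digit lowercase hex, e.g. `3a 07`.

addr_hi:3 = 7 → 0x7 << 0 → word 0x0007
cnt:11 = -852 → 0x4ac << 3 → word 0x2567
mode:2 = 3 → 0x3 << 14 → word 0xe567
word = 0xe567 → little-endian bytes:
  [0]=0x67  [1]=0xe5

67 e5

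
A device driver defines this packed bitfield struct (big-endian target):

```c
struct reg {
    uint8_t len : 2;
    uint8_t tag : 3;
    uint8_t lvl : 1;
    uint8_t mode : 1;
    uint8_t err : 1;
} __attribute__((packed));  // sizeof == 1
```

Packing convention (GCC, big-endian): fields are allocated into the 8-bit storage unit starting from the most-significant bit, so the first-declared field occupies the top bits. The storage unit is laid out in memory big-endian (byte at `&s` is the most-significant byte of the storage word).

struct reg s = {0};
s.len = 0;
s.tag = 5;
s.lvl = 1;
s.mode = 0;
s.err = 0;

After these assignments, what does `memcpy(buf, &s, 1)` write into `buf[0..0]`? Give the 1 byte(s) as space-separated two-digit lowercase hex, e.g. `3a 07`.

[6+:2] len=0 & 0x3 = 0x0; word=0x00
[3+:3] tag=5 & 0x7 = 0x5; word=0x28
[2+:1] lvl=1 & 0x1 = 0x1; word=0x2c
[1+:1] mode=0 & 0x1 = 0x0; word=0x2c
[0+:1] err=0 & 0x1 = 0x0; word=0x2c
word = 0x2c → big-endian bytes:
  [0]=0x2c

2c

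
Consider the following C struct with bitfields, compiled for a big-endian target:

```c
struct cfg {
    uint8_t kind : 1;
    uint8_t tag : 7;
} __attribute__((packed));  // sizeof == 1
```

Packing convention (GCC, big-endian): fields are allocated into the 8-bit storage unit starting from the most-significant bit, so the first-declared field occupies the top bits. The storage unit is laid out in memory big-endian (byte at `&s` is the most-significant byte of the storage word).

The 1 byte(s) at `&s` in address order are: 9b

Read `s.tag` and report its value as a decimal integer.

[0]=0x9b (big-endian) → word 0x9b
kind [7+:1] = (word>>7) & 0x1 = 1
tag [0+:7] = (word>>0) & 0x7f = 27  ←

27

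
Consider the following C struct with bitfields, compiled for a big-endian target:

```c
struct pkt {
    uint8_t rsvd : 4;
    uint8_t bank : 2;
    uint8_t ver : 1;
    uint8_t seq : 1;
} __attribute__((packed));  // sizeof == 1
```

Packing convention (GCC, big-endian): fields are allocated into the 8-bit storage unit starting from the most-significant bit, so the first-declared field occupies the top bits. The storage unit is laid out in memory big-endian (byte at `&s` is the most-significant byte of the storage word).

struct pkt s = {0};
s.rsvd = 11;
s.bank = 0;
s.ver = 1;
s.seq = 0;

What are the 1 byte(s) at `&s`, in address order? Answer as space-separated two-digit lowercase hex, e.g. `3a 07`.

b2

[4+:4] rsvd=11 & 0xf = 0xb; word=0xb0
[2+:2] bank=0 & 0x3 = 0x0; word=0xb0
[1+:1] ver=1 & 0x1 = 0x1; word=0xb2
[0+:1] seq=0 & 0x1 = 0x0; word=0xb2
word = 0xb2 → big-endian bytes:
  [0]=0xb2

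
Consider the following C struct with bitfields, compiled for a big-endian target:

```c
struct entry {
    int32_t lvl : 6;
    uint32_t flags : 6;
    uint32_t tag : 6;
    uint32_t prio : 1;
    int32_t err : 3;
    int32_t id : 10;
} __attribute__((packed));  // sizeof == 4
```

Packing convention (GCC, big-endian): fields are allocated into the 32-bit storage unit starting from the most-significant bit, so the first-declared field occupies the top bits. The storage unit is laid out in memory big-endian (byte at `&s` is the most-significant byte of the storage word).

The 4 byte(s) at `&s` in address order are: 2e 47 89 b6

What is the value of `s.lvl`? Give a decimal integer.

[0]=0x2e [1]=0x47 [2]=0x89 [3]=0xb6 (big-endian) → word 0x2e4789b6
lvl [26+:6] = (word>>26) & 0x3f = 11  ←
flags [20+:6] = (word>>20) & 0x3f = 36
tag [14+:6] = (word>>14) & 0x3f = 30
prio [13+:1] = (word>>13) & 0x1 = 0
err [10+:3] = (word>>10) & 0x7 = 2
id [0+:10] = (word>>0) & 0x3ff = 438
lvl signed 6b, MSB=0: value = 11

11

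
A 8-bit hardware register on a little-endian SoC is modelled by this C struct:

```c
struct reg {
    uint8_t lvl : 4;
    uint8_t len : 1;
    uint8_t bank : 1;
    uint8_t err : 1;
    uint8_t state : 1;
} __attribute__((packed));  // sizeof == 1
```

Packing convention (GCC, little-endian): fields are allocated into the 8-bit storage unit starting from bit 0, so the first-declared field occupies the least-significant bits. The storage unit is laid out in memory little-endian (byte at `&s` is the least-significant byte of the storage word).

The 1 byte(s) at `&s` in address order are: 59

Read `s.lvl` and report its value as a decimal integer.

[0]=0x59 (little-endian) → word 0x59
lvl:4 @ bit 0 → (0x59>>0)&0xf = 0x9  ←
len:1 @ bit 4 → (0x59>>4)&0x1 = 0x1
bank:1 @ bit 5 → (0x59>>5)&0x1 = 0x0
err:1 @ bit 6 → (0x59>>6)&0x1 = 0x1
state:1 @ bit 7 → (0x59>>7)&0x1 = 0x0

9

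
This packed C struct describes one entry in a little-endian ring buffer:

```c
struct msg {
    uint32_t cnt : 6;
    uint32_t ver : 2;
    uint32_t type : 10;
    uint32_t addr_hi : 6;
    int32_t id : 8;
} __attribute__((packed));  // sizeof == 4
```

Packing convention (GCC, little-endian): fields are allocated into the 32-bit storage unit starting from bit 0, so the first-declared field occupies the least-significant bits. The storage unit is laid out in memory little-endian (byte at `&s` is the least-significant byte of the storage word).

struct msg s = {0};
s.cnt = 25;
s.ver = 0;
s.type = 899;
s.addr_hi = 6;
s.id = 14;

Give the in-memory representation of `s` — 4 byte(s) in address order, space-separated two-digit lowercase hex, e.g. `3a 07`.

19 83 1b 0e

cnt (6b) val=25 bits=0x19 at bit 0: 0x00000019
ver (2b) val=0 bits=0x0 at bit 6: 0x00000019
type (10b) val=899 bits=0x383 at bit 8: 0x00038319
addr_hi (6b) val=6 bits=0x6 at bit 18: 0x001b8319
id (8b) val=14 bits=0xe at bit 24: 0x0e1b8319
word = 0x0e1b8319 → little-endian bytes:
  [0]=0x19  [1]=0x83  [2]=0x1b  [3]=0x0e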